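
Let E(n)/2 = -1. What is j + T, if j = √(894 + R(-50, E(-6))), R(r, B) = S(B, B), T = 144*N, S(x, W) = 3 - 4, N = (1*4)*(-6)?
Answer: -3456 + √893 ≈ -3426.1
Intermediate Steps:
E(n) = -2 (E(n) = 2*(-1) = -2)
N = -24 (N = 4*(-6) = -24)
S(x, W) = -1
T = -3456 (T = 144*(-24) = -3456)
R(r, B) = -1
j = √893 (j = √(894 - 1) = √893 ≈ 29.883)
j + T = √893 - 3456 = -3456 + √893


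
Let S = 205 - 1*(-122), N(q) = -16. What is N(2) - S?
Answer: -343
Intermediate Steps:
S = 327 (S = 205 + 122 = 327)
N(2) - S = -16 - 1*327 = -16 - 327 = -343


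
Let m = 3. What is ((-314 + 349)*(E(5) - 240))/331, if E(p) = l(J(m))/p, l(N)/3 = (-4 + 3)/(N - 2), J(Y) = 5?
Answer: -8407/331 ≈ -25.399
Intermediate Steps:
l(N) = -3/(-2 + N) (l(N) = 3*((-4 + 3)/(N - 2)) = 3*(-1/(-2 + N)) = -3/(-2 + N))
E(p) = -1/p (E(p) = (-3/(-2 + 5))/p = (-3/3)/p = (-3*1/3)/p = -1/p)
((-314 + 349)*(E(5) - 240))/331 = ((-314 + 349)*(-1/5 - 240))/331 = (35*(-1*1/5 - 240))*(1/331) = (35*(-1/5 - 240))*(1/331) = (35*(-1201/5))*(1/331) = -8407*1/331 = -8407/331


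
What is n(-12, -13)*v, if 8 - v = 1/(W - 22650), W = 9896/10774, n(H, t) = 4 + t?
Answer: -8784811827/122010602 ≈ -72.000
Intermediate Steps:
W = 4948/5387 (W = 9896*(1/10774) = 4948/5387 ≈ 0.91851)
v = 976090203/122010602 (v = 8 - 1/(4948/5387 - 22650) = 8 - 1/(-122010602/5387) = 8 - 1*(-5387/122010602) = 8 + 5387/122010602 = 976090203/122010602 ≈ 8.0000)
n(-12, -13)*v = (4 - 13)*(976090203/122010602) = -9*976090203/122010602 = -8784811827/122010602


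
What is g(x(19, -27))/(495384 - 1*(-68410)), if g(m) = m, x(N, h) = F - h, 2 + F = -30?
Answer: -5/563794 ≈ -8.8685e-6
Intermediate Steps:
F = -32 (F = -2 - 30 = -32)
x(N, h) = -32 - h
g(x(19, -27))/(495384 - 1*(-68410)) = (-32 - 1*(-27))/(495384 - 1*(-68410)) = (-32 + 27)/(495384 + 68410) = -5/563794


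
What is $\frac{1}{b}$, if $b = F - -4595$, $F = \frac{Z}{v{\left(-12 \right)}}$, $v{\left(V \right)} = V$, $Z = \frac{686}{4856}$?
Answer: $\frac{29136}{133879577} \approx 0.00021763$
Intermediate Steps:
$Z = \frac{343}{2428}$ ($Z = 686 \cdot \frac{1}{4856} = \frac{343}{2428} \approx 0.14127$)
$F = - \frac{343}{29136}$ ($F = \frac{343}{2428 \left(-12\right)} = \frac{343}{2428} \left(- \frac{1}{12}\right) = - \frac{343}{29136} \approx -0.011772$)
$b = \frac{133879577}{29136}$ ($b = - \frac{343}{29136} - -4595 = - \frac{343}{29136} + 4595 = \frac{133879577}{29136} \approx 4595.0$)
$\frac{1}{b} = \frac{1}{\frac{133879577}{29136}} = \frac{29136}{133879577}$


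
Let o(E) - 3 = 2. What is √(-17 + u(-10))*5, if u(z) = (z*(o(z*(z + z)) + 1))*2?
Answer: 5*I*√137 ≈ 58.523*I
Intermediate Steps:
o(E) = 5 (o(E) = 3 + 2 = 5)
u(z) = 12*z (u(z) = (z*(5 + 1))*2 = (z*6)*2 = (6*z)*2 = 12*z)
√(-17 + u(-10))*5 = √(-17 + 12*(-10))*5 = √(-17 - 120)*5 = √(-137)*5 = (I*√137)*5 = 5*I*√137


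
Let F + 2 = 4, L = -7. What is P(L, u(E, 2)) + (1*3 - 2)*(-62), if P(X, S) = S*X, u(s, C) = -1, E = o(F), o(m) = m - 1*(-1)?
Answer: -55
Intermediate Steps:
F = 2 (F = -2 + 4 = 2)
o(m) = 1 + m (o(m) = m + 1 = 1 + m)
E = 3 (E = 1 + 2 = 3)
P(L, u(E, 2)) + (1*3 - 2)*(-62) = -1*(-7) + (1*3 - 2)*(-62) = 7 + (3 - 2)*(-62) = 7 + 1*(-62) = 7 - 62 = -55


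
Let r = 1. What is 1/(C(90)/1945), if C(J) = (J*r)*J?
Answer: 389/1620 ≈ 0.24012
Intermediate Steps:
C(J) = J² (C(J) = (J*1)*J = J*J = J²)
1/(C(90)/1945) = 1/(90²/1945) = 1/(8100*(1/1945)) = 1/(1620/389) = 389/1620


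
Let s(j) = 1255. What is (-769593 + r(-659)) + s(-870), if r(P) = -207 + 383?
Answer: -768162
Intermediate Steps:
r(P) = 176
(-769593 + r(-659)) + s(-870) = (-769593 + 176) + 1255 = -769417 + 1255 = -768162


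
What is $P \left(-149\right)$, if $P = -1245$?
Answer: $185505$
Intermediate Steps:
$P \left(-149\right) = \left(-1245\right) \left(-149\right) = 185505$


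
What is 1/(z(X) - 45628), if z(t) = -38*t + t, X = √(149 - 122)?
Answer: -45628/2081877421 + 111*√3/2081877421 ≈ -2.1824e-5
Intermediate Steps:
X = 3*√3 (X = √27 = 3*√3 ≈ 5.1962)
z(t) = -37*t
1/(z(X) - 45628) = 1/(-111*√3 - 45628) = 1/(-45628 - 111*√3)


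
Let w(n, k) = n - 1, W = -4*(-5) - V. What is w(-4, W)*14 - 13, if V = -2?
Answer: -83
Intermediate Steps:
W = 22 (W = -4*(-5) - 1*(-2) = 20 + 2 = 22)
w(n, k) = -1 + n
w(-4, W)*14 - 13 = (-1 - 4)*14 - 13 = -5*14 - 13 = -70 - 13 = -83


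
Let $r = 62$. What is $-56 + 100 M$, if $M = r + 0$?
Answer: $6144$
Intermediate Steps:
$M = 62$ ($M = 62 + 0 = 62$)
$-56 + 100 M = -56 + 100 \cdot 62 = -56 + 6200 = 6144$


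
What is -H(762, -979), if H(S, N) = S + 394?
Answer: -1156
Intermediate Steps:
H(S, N) = 394 + S
-H(762, -979) = -(394 + 762) = -1*1156 = -1156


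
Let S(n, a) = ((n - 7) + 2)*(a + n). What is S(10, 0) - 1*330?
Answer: -280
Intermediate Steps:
S(n, a) = (-5 + n)*(a + n) (S(n, a) = ((-7 + n) + 2)*(a + n) = (-5 + n)*(a + n))
S(10, 0) - 1*330 = (10**2 - 5*0 - 5*10 + 0*10) - 1*330 = (100 + 0 - 50 + 0) - 330 = 50 - 330 = -280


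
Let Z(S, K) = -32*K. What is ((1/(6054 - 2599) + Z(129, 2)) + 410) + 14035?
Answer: 49686356/3455 ≈ 14381.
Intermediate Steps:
((1/(6054 - 2599) + Z(129, 2)) + 410) + 14035 = ((1/(6054 - 2599) - 32*2) + 410) + 14035 = ((1/3455 - 64) + 410) + 14035 = (-221119/3455 + 410) + 14035 = 1195431/3455 + 14035 = 49686356/3455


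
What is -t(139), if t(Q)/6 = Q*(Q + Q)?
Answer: -231852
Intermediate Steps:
t(Q) = 12*Q² (t(Q) = 6*(Q*(Q + Q)) = 6*(Q*(2*Q)) = 6*(2*Q²) = 12*Q²)
-t(139) = -12*139² = -12*19321 = -1*231852 = -231852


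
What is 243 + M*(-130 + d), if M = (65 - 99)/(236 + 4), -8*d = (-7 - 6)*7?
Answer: 249413/960 ≈ 259.81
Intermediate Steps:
d = 91/8 (d = -(-7 - 6)*7/8 = -(-13)*7/8 = -1/8*(-91) = 91/8 ≈ 11.375)
M = -17/120 (M = -34/240 = -34*1/240 = -17/120 ≈ -0.14167)
243 + M*(-130 + d) = 243 - 17*(-130 + 91/8)/120 = 243 - 17/120*(-949/8) = 243 + 16133/960 = 249413/960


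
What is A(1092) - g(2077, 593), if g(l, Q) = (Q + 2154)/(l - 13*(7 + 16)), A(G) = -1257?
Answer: -2237693/1778 ≈ -1258.5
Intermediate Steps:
g(l, Q) = (2154 + Q)/(-299 + l) (g(l, Q) = (2154 + Q)/(l - 13*23) = (2154 + Q)/(l - 299) = (2154 + Q)/(-299 + l))
A(1092) - g(2077, 593) = -1257 - (2154 + 593)/(-299 + 2077) = -1257 - 2747/1778 = -2237693/1778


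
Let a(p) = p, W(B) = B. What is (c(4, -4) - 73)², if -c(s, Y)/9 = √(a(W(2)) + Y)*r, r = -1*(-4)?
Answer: 2737 + 5256*I*√2 ≈ 2737.0 + 7433.1*I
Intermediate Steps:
r = 4
c(s, Y) = -36*√(2 + Y) (c(s, Y) = -9*√(2 + Y)*4 = -36*√(2 + Y))
(c(4, -4) - 73)² = (-36*√(2 - 4) - 73)² = (-36*I*√2 - 73)² = (-73 - 36*I*√2)²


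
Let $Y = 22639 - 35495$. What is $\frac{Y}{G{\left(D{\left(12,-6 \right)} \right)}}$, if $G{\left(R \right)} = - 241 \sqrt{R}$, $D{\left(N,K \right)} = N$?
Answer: $\frac{6428 \sqrt{3}}{723} \approx 15.399$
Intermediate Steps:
$Y = -12856$ ($Y = 22639 - 35495 = -12856$)
$\frac{Y}{G{\left(D{\left(12,-6 \right)} \right)}} = - \frac{12856}{\left(-241\right) \sqrt{12}} = - \frac{12856}{\left(-241\right) 2 \sqrt{3}} = - \frac{12856}{\left(-482\right) \sqrt{3}} = - 12856 \left(- \frac{\sqrt{3}}{1446}\right) = \frac{6428 \sqrt{3}}{723}$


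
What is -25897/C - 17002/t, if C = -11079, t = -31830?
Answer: 168777778/58774095 ≈ 2.8716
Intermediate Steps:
-25897/C - 17002/t = -25897/(-11079) - 17002/(-31830) = -25897*(-1/11079) - 17002*(-1/31830) = 25897/11079 + 8501/15915 = 168777778/58774095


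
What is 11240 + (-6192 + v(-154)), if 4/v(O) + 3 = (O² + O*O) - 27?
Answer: 119642650/23701 ≈ 5048.0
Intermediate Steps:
v(O) = 4/(-30 + 2*O²) (v(O) = 4/(-3 + ((O² + O*O) - 27)) = 4/(-3 + ((O² + O²) - 27)) = 4/(-3 + (2*O² - 27)) = 4/(-3 + (-27 + 2*O²)) = 4/(-30 + 2*O²))
11240 + (-6192 + v(-154)) = 11240 + (-6192 + 2/(-15 + (-154)²)) = 11240 + (-6192 + 2/(-15 + 23716)) = 11240 + (-6192 + 2/23701) = 11240 - 146756590/23701 = 119642650/23701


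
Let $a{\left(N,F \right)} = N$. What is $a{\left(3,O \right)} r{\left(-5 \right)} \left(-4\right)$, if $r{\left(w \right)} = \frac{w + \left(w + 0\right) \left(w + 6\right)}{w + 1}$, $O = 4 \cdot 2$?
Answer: $-30$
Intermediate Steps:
$O = 8$
$r{\left(w \right)} = \frac{w + w \left(6 + w\right)}{1 + w}$
$a{\left(3,O \right)} r{\left(-5 \right)} \left(-4\right) = 3 \left(- \frac{5 \left(7 - 5\right)}{1 - 5}\right) \left(-4\right) = 3 \left(\left(-5\right) \frac{1}{-4} \cdot 2\right) \left(-4\right) = 3 \left(\left(-5\right) \left(- \frac{1}{4}\right) 2\right) \left(-4\right) = 3 \cdot \frac{5}{2} \left(-4\right) = \frac{15}{2} \left(-4\right) = -30$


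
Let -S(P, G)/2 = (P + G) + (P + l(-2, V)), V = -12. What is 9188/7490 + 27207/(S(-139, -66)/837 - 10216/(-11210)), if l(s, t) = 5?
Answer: 159347775179953/10081023190 ≈ 15807.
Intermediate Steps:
S(P, G) = -10 - 4*P - 2*G (S(P, G) = -2*((P + G) + (P + 5)) = -2*((G + P) + (5 + P)) = -2*(5 + G + 2*P) = -10 - 4*P - 2*G)
9188/7490 + 27207/(S(-139, -66)/837 - 10216/(-11210)) = 9188/7490 + 27207/((-10 - 4*(-139) - 2*(-66))/837 - 10216/(-11210)) = 9188*(1/7490) + 27207/((-10 + 556 + 132)*(1/837) - 10216*(-1/11210)) = 4594/3745 + 27207/(678*(1/837) + 5108/5605) = 4594/3745 + 27207/(226/279 + 5108/5605) = 4594/3745 + 27207/(2691862/1563795) = 4594/3745 + 27207*(1563795/2691862) = 4594/3745 + 42546170565/2691862 = 159347775179953/10081023190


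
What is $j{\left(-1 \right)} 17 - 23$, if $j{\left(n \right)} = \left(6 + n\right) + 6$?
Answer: $164$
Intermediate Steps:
$j{\left(n \right)} = 12 + n$
$j{\left(-1 \right)} 17 - 23 = \left(12 - 1\right) 17 - 23 = 11 \cdot 17 - 23 = 187 - 23 = 164$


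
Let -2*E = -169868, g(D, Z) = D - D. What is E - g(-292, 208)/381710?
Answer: 84934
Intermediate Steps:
g(D, Z) = 0
E = 84934 (E = -1/2*(-169868) = 84934)
E - g(-292, 208)/381710 = 84934 - 0/381710 = 84934 - 1*0 = 84934 + 0 = 84934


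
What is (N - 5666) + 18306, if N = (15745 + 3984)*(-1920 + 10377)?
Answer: 166860793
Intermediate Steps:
N = 166848153 (N = 19729*8457 = 166848153)
(N - 5666) + 18306 = (166848153 - 5666) + 18306 = 166842487 + 18306 = 166860793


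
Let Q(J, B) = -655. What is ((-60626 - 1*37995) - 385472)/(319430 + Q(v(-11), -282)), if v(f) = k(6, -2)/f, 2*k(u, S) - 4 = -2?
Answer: -484093/318775 ≈ -1.5186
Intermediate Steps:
k(u, S) = 1 (k(u, S) = 2 + (1/2)*(-2) = 2 - 1 = 1)
v(f) = 1/f
((-60626 - 1*37995) - 385472)/(319430 + Q(v(-11), -282)) = ((-60626 - 1*37995) - 385472)/(319430 - 655) = ((-60626 - 37995) - 385472)/318775 = (-98621 - 385472)*(1/318775) = -484093*1/318775 = -484093/318775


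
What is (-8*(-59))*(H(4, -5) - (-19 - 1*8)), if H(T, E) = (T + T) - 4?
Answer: 14632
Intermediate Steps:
H(T, E) = -4 + 2*T (H(T, E) = 2*T - 4 = -4 + 2*T)
(-8*(-59))*(H(4, -5) - (-19 - 1*8)) = (-8*(-59))*((-4 + 2*4) - (-19 - 1*8)) = 472*((-4 + 8) - (-19 - 8)) = 472*(4 - 1*(-27)) = 472*(4 + 27) = 472*31 = 14632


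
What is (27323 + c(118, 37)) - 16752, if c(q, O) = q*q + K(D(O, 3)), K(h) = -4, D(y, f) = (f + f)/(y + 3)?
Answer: 24491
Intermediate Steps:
D(y, f) = 2*f/(3 + y) (D(y, f) = (2*f)/(3 + y) = 2*f/(3 + y))
c(q, O) = -4 + q**2 (c(q, O) = q*q - 4 = q**2 - 4 = -4 + q**2)
(27323 + c(118, 37)) - 16752 = (27323 + (-4 + 118**2)) - 16752 = (27323 + (-4 + 13924)) - 16752 = (27323 + 13920) - 16752 = 41243 - 16752 = 24491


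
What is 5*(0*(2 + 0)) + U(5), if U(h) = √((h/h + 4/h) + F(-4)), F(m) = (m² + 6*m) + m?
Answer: I*√255/5 ≈ 3.1937*I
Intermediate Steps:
F(m) = m² + 7*m
U(h) = √(-11 + 4/h) (U(h) = √((h/h + 4/h) - 4*(7 - 4)) = √((1 + 4/h) - 4*3) = √((1 + 4/h) - 12) = √(-11 + 4/h))
5*(0*(2 + 0)) + U(5) = 5*(0*(2 + 0)) + √(-11 + 4/5) = 5*(0*2) + √(-11 + 4*(⅕)) = 5*0 + √(-11 + ⅘) = 0 + √(-51/5) = 0 + I*√255/5 = I*√255/5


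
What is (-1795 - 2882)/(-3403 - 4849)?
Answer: 4677/8252 ≈ 0.56677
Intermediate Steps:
(-1795 - 2882)/(-3403 - 4849) = -4677/(-8252) = -4677*(-1/8252) = 4677/8252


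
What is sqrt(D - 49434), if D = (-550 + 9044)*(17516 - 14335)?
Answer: 2*sqrt(6742495) ≈ 5193.3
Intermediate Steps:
D = 27019414 (D = 8494*3181 = 27019414)
sqrt(D - 49434) = sqrt(27019414 - 49434) = sqrt(26969980) = 2*sqrt(6742495)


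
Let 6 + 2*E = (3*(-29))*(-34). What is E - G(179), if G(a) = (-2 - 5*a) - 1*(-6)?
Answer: 2367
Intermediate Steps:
E = 1476 (E = -3 + ((3*(-29))*(-34))/2 = -3 + (-87*(-34))/2 = -3 + (1/2)*2958 = -3 + 1479 = 1476)
G(a) = 4 - 5*a (G(a) = (-2 - 5*a) + 6 = 4 - 5*a)
E - G(179) = 1476 - (4 - 5*179) = 1476 - (4 - 895) = 1476 - 1*(-891) = 1476 + 891 = 2367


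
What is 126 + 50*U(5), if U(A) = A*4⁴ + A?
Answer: 64376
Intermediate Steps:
U(A) = 257*A (U(A) = A*256 + A = 256*A + A = 257*A)
126 + 50*U(5) = 126 + 50*(257*5) = 126 + 50*1285 = 126 + 64250 = 64376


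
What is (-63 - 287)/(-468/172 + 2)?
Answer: 15050/31 ≈ 485.48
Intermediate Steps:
(-63 - 287)/(-468/172 + 2) = -350/(-468*1/172 + 2) = -350/(-117/43 + 2) = -350/(-31/43) = -350*(-43/31) = 15050/31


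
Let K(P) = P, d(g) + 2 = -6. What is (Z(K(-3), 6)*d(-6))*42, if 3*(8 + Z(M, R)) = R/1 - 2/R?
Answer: 6160/3 ≈ 2053.3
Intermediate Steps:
d(g) = -8 (d(g) = -2 - 6 = -8)
Z(M, R) = -8 - 2/(3*R) + R/3 (Z(M, R) = -8 + (R/1 - 2/R)/3 = -8 + (R*1 - 2/R)/3 = -8 + (R - 2/R)/3 = -8 + (-2/(3*R) + R/3) = -8 - 2/(3*R) + R/3)
(Z(K(-3), 6)*d(-6))*42 = (((1/3)*(-2 + 6*(-24 + 6))/6)*(-8))*42 = (((1/3)*(1/6)*(-2 + 6*(-18)))*(-8))*42 = (((1/3)*(1/6)*(-2 - 108))*(-8))*42 = (((1/3)*(1/6)*(-110))*(-8))*42 = -55/9*(-8)*42 = (440/9)*42 = 6160/3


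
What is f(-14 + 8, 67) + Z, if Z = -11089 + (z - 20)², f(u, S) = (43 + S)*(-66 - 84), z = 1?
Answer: -27228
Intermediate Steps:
f(u, S) = -6450 - 150*S (f(u, S) = (43 + S)*(-150) = -6450 - 150*S)
Z = -10728 (Z = -11089 + (1 - 20)² = -11089 + (-19)² = -11089 + 361 = -10728)
f(-14 + 8, 67) + Z = (-6450 - 150*67) - 10728 = (-6450 - 10050) - 10728 = -16500 - 10728 = -27228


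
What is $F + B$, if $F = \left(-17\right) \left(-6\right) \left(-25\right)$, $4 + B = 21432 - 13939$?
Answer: $4939$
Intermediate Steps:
$B = 7489$ ($B = -4 + \left(21432 - 13939\right) = -4 + 7493 = 7489$)
$F = -2550$ ($F = 102 \left(-25\right) = -2550$)
$F + B = -2550 + 7489 = 4939$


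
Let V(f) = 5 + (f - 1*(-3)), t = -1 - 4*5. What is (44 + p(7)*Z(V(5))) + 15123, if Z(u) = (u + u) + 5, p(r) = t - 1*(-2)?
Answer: 14578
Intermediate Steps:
t = -21 (t = -1 - 20 = -21)
V(f) = 8 + f (V(f) = 5 + (f + 3) = 5 + (3 + f) = 8 + f)
p(r) = -19 (p(r) = -21 - 1*(-2) = -21 + 2 = -19)
Z(u) = 5 + 2*u (Z(u) = 2*u + 5 = 5 + 2*u)
(44 + p(7)*Z(V(5))) + 15123 = (44 - 19*(5 + 2*(8 + 5))) + 15123 = (44 - 19*(5 + 2*13)) + 15123 = (44 - 19*(5 + 26)) + 15123 = (44 - 19*31) + 15123 = (44 - 589) + 15123 = -545 + 15123 = 14578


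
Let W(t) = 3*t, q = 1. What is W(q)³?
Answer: 27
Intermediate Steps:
W(q)³ = (3*1)³ = 3³ = 27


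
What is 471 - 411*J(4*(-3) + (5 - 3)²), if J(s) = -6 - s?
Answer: -351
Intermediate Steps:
471 - 411*J(4*(-3) + (5 - 3)²) = 471 - 411*(-6 - (4*(-3) + (5 - 3)²)) = 471 - 411*(-6 - (-12 + 2²)) = 471 - 411*(-6 - (-12 + 4)) = 471 - 411*(-6 - 1*(-8)) = 471 - 411*(-6 + 8) = 471 - 411*2 = 471 - 822 = -351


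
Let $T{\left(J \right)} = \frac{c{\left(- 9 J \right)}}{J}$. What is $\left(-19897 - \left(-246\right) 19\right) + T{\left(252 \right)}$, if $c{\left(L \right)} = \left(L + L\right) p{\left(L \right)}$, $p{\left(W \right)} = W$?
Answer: $25601$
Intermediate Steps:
$c{\left(L \right)} = 2 L^{2}$ ($c{\left(L \right)} = \left(L + L\right) L = 2 L L = 2 L^{2}$)
$T{\left(J \right)} = 162 J$ ($T{\left(J \right)} = \frac{2 \left(- 9 J\right)^{2}}{J} = \frac{2 \cdot 81 J^{2}}{J} = \frac{162 J^{2}}{J} = 162 J$)
$\left(-19897 - \left(-246\right) 19\right) + T{\left(252 \right)} = \left(-19897 - \left(-246\right) 19\right) + 162 \cdot 252 = \left(-19897 - -4674\right) + 40824 = \left(-19897 + 4674\right) + 40824 = -15223 + 40824 = 25601$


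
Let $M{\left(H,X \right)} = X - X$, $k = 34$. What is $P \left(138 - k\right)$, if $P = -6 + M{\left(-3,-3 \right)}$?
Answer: $-624$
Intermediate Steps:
$M{\left(H,X \right)} = 0$
$P = -6$ ($P = -6 + 0 = -6$)
$P \left(138 - k\right) = - 6 \left(138 - 34\right) = \left(-6\right) 104 = -624$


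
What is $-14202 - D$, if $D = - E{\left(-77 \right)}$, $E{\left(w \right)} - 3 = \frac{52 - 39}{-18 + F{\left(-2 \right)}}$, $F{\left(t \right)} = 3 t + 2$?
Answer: $- \frac{312391}{22} \approx -14200.0$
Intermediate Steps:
$F{\left(t \right)} = 2 + 3 t$
$E{\left(w \right)} = \frac{53}{22}$ ($E{\left(w \right)} = 3 + \frac{52 - 39}{-18 + \left(2 + 3 \left(-2\right)\right)} = 3 + \frac{13}{-18 + \left(2 - 6\right)} = 3 + \frac{13}{-18 - 4} = 3 + \frac{13}{-22} = 3 + 13 \left(- \frac{1}{22}\right) = 3 - \frac{13}{22} = \frac{53}{22}$)
$D = - \frac{53}{22}$ ($D = \left(-1\right) \frac{53}{22} = - \frac{53}{22} \approx -2.4091$)
$-14202 - D = -14202 - - \frac{53}{22} = -14202 + \frac{53}{22} = - \frac{312391}{22}$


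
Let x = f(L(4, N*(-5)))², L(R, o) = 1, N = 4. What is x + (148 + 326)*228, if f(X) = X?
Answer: 108073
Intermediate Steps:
x = 1 (x = 1² = 1)
x + (148 + 326)*228 = 1 + (148 + 326)*228 = 1 + 474*228 = 1 + 108072 = 108073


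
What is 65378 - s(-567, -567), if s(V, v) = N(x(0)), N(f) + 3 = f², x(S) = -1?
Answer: 65380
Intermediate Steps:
N(f) = -3 + f²
s(V, v) = -2 (s(V, v) = -3 + (-1)² = -3 + 1 = -2)
65378 - s(-567, -567) = 65378 - 1*(-2) = 65378 + 2 = 65380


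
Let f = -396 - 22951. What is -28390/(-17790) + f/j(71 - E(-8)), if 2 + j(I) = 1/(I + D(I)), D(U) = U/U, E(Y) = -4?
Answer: 3157036477/268629 ≈ 11752.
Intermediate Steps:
D(U) = 1
f = -23347
j(I) = -2 + 1/(1 + I) (j(I) = -2 + 1/(I + 1) = -2 + 1/(1 + I))
-28390/(-17790) + f/j(71 - E(-8)) = -28390/(-17790) - 23347*(1 + (71 - 1*(-4)))/(-1 - 2*(71 - 1*(-4))) = -28390*(-1/17790) - 23347*(1 + (71 + 4))/(-1 - 2*(71 + 4)) = 2839/1779 - 23347*(1 + 75)/(-1 - 2*75) = 2839/1779 - 23347*76/(-1 - 150) = 2839/1779 - 23347/((1/76)*(-151)) = 2839/1779 - 23347/(-151/76) = 2839/1779 - 23347*(-76/151) = 2839/1779 + 1774372/151 = 3157036477/268629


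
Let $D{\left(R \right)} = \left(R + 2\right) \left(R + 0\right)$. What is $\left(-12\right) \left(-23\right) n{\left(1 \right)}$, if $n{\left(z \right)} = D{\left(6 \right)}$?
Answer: $13248$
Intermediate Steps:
$D{\left(R \right)} = R \left(2 + R\right)$ ($D{\left(R \right)} = \left(2 + R\right) R = R \left(2 + R\right)$)
$n{\left(z \right)} = 48$ ($n{\left(z \right)} = 6 \left(2 + 6\right) = 6 \cdot 8 = 48$)
$\left(-12\right) \left(-23\right) n{\left(1 \right)} = \left(-12\right) \left(-23\right) 48 = 276 \cdot 48 = 13248$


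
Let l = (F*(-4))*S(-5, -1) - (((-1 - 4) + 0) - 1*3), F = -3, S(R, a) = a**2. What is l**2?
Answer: 400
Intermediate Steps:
l = 20 (l = -3*(-4)*(-1)**2 - (((-1 - 4) + 0) - 1*3) = 12*1 - ((-5 + 0) - 3) = 12 - (-5 - 3) = 12 - 1*(-8) = 12 + 8 = 20)
l**2 = 20**2 = 400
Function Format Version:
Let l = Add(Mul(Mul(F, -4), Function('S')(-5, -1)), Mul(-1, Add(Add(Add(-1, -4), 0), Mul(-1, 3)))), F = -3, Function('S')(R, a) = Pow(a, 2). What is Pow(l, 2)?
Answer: 400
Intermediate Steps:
l = 20 (l = Add(Mul(Mul(-3, -4), Pow(-1, 2)), Mul(-1, Add(Add(Add(-1, -4), 0), Mul(-1, 3)))) = Add(Mul(12, 1), Mul(-1, Add(Add(-5, 0), -3))) = Add(12, Mul(-1, Add(-5, -3))) = Add(12, Mul(-1, -8)) = Add(12, 8) = 20)
Pow(l, 2) = Pow(20, 2) = 400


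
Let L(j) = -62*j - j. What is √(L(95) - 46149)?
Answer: I*√52134 ≈ 228.33*I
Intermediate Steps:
L(j) = -63*j
√(L(95) - 46149) = √(-63*95 - 46149) = √(-5985 - 46149) = √(-52134) = I*√52134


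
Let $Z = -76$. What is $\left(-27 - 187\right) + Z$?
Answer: $-290$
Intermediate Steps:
$\left(-27 - 187\right) + Z = \left(-27 - 187\right) - 76 = -214 - 76 = -290$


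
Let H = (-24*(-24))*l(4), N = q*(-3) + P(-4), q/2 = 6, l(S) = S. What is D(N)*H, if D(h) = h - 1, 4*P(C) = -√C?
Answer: -85248 - 1152*I ≈ -85248.0 - 1152.0*I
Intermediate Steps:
q = 12 (q = 2*6 = 12)
P(C) = -√C/4 (P(C) = (-√C)/4 = -√C/4)
N = -36 - I/2 (N = 12*(-3) - I/2 = -36 - I/2 ≈ -36.0 - 0.5*I)
D(h) = -1 + h
H = 2304 (H = -24*(-24)*4 = 576*4 = 2304)
D(N)*H = (-1 + (-36 - I/2))*2304 = (-37 - I/2)*2304 = -85248 - 1152*I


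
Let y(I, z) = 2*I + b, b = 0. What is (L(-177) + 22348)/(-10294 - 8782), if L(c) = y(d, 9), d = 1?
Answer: -11175/9538 ≈ -1.1716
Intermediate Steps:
y(I, z) = 2*I (y(I, z) = 2*I + 0 = 2*I)
L(c) = 2 (L(c) = 2*1 = 2)
(L(-177) + 22348)/(-10294 - 8782) = (2 + 22348)/(-10294 - 8782) = 22350/(-19076) = 22350*(-1/19076) = -11175/9538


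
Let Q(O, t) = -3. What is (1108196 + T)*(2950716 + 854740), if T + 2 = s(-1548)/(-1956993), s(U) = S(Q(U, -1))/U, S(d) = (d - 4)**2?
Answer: 3193910458921996181860/757356291 ≈ 4.2172e+12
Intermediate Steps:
S(d) = (-4 + d)**2
s(U) = 49/U (s(U) = (-4 - 3)**2/U = (-7)**2/U = 49/U)
T = -6058850279/3029425164 (T = -2 + (49/(-1548))/(-1956993) = -2 + (49*(-1/1548))*(-1/1956993) = -2 - 49/1548*(-1/1956993) = -2 + 49/3029425164 = -6058850279/3029425164 ≈ -2.0000)
(1108196 + T)*(2950716 + 854740) = (1108196 - 6058850279/3029425164)*(2950716 + 854740) = (3357190790193865/3029425164)*3805456 = 3193910458921996181860/757356291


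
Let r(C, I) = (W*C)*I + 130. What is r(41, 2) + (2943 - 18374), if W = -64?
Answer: -20549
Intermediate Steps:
r(C, I) = 130 - 64*C*I (r(C, I) = (-64*C)*I + 130 = -64*C*I + 130 = 130 - 64*C*I)
r(41, 2) + (2943 - 18374) = (130 - 64*41*2) + (2943 - 18374) = (130 - 5248) - 15431 = -5118 - 15431 = -20549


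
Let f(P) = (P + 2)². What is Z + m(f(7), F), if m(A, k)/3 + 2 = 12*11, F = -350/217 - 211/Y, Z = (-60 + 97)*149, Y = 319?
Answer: 5903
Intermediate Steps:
Z = 5513 (Z = 37*149 = 5513)
f(P) = (2 + P)²
F = -22491/9889 (F = -350/217 - 211/319 = -350*1/217 - 211*1/319 = -50/31 - 211/319 = -22491/9889 ≈ -2.2743)
m(A, k) = 390 (m(A, k) = -6 + 3*(12*11) = -6 + 3*132 = -6 + 396 = 390)
Z + m(f(7), F) = 5513 + 390 = 5903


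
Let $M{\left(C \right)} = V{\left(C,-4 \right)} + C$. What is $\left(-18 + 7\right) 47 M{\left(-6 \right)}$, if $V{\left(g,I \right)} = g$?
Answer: $6204$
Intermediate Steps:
$M{\left(C \right)} = 2 C$ ($M{\left(C \right)} = C + C = 2 C$)
$\left(-18 + 7\right) 47 M{\left(-6 \right)} = \left(-18 + 7\right) 47 \cdot 2 \left(-6\right) = \left(-11\right) 47 \left(-12\right) = \left(-517\right) \left(-12\right) = 6204$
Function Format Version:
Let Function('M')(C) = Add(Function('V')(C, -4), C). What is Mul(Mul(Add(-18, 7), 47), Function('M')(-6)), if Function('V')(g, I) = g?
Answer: 6204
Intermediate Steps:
Function('M')(C) = Mul(2, C) (Function('M')(C) = Add(C, C) = Mul(2, C))
Mul(Mul(Add(-18, 7), 47), Function('M')(-6)) = Mul(Mul(Add(-18, 7), 47), Mul(2, -6)) = Mul(Mul(-11, 47), -12) = Mul(-517, -12) = 6204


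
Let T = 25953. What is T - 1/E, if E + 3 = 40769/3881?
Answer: 755903197/29126 ≈ 25953.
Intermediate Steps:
E = 29126/3881 (E = -3 + 40769/3881 = 29126/3881 ≈ 7.5048)
T - 1/E = 25953 - 1/29126/3881 = 25953 - 1*3881/29126 = 25953 - 3881/29126 = 755903197/29126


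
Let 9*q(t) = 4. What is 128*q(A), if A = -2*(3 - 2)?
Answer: 512/9 ≈ 56.889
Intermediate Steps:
A = -2 (A = -2*1 = -2)
q(t) = 4/9 (q(t) = (⅑)*4 = 4/9)
128*q(A) = 128*(4/9) = 512/9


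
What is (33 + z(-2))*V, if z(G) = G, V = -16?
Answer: -496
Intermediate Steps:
(33 + z(-2))*V = (33 - 2)*(-16) = 31*(-16) = -496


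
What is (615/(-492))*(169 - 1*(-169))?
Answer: -845/2 ≈ -422.50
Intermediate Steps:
(615/(-492))*(169 - 1*(-169)) = (615*(-1/492))*(169 + 169) = -5/4*338 = -845/2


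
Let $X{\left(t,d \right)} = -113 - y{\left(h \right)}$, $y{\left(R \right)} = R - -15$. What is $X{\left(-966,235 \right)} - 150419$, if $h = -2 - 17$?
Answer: $-150528$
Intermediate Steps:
$h = -19$ ($h = -2 - 17 = -19$)
$y{\left(R \right)} = 15 + R$ ($y{\left(R \right)} = R + 15 = 15 + R$)
$X{\left(t,d \right)} = -109$ ($X{\left(t,d \right)} = -113 - \left(15 - 19\right) = -113 - -4 = -113 + 4 = -109$)
$X{\left(-966,235 \right)} - 150419 = -109 - 150419 = -150528$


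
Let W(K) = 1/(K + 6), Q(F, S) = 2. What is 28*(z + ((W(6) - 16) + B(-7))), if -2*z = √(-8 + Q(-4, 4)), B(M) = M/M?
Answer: -1253/3 - 14*I*√6 ≈ -417.67 - 34.293*I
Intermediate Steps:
W(K) = 1/(6 + K)
B(M) = 1
z = -I*√6/2 (z = -√(-8 + 2)/2 = -I*√6/2 ≈ -1.2247*I)
28*(z + ((W(6) - 16) + B(-7))) = 28*(-I*√6/2 + ((1/(6 + 6) - 16) + 1)) = 28*(-I*√6/2 + ((1/12 - 16) + 1)) = 28*(-I*√6/2 + (-191/12 + 1)) = 28*(-I*√6/2 - 179/12) = 28*(-179/12 - I*√6/2) = -1253/3 - 14*I*√6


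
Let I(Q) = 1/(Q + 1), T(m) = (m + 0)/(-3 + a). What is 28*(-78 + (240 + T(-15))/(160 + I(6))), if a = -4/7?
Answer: -12002004/5605 ≈ -2141.3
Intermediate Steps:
a = -4/7 (a = -4*1/7 = -4/7 ≈ -0.57143)
T(m) = -7*m/25 (T(m) = (m + 0)/(-3 - 4/7) = m/(-25/7) = m*(-7/25) = -7*m/25)
I(Q) = 1/(1 + Q)
28*(-78 + (240 + T(-15))/(160 + I(6))) = 28*(-78 + (240 - 7/25*(-15))/(160 + 1/(1 + 6))) = 28*(-78 + (240 + 21/5)/(160 + 1/7)) = 28*(-78 + 1221/(5*(160 + 1/7))) = 28*(-78 + 1221/(5*(1121/7))) = 28*(-78 + (1221/5)*(7/1121)) = 28*(-78 + 8547/5605) = 28*(-428643/5605) = -12002004/5605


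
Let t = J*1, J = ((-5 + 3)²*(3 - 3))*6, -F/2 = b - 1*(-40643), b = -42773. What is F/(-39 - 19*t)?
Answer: -1420/13 ≈ -109.23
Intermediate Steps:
F = 4260 (F = -2*(-42773 - 1*(-40643)) = -2*(-42773 + 40643) = -2*(-2130) = 4260)
J = 0 (J = ((-2)²*0)*6 = (4*0)*6 = 0*6 = 0)
t = 0 (t = 0*1 = 0)
F/(-39 - 19*t) = 4260/(-39 - 19*0) = 4260/(-39 + 0) = 4260/(-39) = 4260*(-1/39) = -1420/13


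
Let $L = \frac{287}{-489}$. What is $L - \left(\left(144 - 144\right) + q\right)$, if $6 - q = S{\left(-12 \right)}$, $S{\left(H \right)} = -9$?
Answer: $- \frac{7622}{489} \approx -15.587$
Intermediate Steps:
$q = 15$ ($q = 6 - -9 = 6 + 9 = 15$)
$L = - \frac{287}{489}$ ($L = 287 \left(- \frac{1}{489}\right) = - \frac{287}{489} \approx -0.58691$)
$L - \left(\left(144 - 144\right) + q\right) = - \frac{287}{489} - \left(\left(144 - 144\right) + 15\right) = - \frac{287}{489} - \left(0 + 15\right) = - \frac{287}{489} - 15 = - \frac{7622}{489}$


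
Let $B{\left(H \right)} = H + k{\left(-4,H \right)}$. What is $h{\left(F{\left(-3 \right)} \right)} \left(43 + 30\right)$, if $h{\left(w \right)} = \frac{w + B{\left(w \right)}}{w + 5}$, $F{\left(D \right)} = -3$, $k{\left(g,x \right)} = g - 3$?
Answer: $- \frac{949}{2} \approx -474.5$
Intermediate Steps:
$k{\left(g,x \right)} = -3 + g$
$B{\left(H \right)} = -7 + H$ ($B{\left(H \right)} = H - 7 = -7 + H$)
$h{\left(w \right)} = \frac{-7 + 2 w}{5 + w}$ ($h{\left(w \right)} = \frac{w + \left(-7 + w\right)}{w + 5} = \frac{-7 + 2 w}{5 + w}$)
$h{\left(F{\left(-3 \right)} \right)} \left(43 + 30\right) = \frac{-7 + 2 \left(-3\right)}{5 - 3} \left(43 + 30\right) = \frac{-7 - 6}{2} \cdot 73 = \frac{1}{2} \left(-13\right) 73 = \left(- \frac{13}{2}\right) 73 = - \frac{949}{2}$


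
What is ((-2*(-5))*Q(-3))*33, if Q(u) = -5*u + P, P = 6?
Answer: 6930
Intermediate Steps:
Q(u) = 6 - 5*u (Q(u) = -5*u + 6 = 6 - 5*u)
((-2*(-5))*Q(-3))*33 = ((-2*(-5))*(6 - 5*(-3)))*33 = (10*(6 + 15))*33 = (10*21)*33 = 210*33 = 6930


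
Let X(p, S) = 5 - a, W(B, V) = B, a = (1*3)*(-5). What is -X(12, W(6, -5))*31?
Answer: -620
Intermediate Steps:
a = -15 (a = 3*(-5) = -15)
X(p, S) = 20 (X(p, S) = 5 - 1*(-15) = 5 + 15 = 20)
-X(12, W(6, -5))*31 = -20*31 = -1*620 = -620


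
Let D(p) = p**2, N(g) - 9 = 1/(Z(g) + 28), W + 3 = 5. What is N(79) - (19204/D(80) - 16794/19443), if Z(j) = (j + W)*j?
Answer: 457406585013/66645419200 ≈ 6.8633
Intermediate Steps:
W = 2 (W = -3 + 5 = 2)
Z(j) = j*(2 + j) (Z(j) = (j + 2)*j = (2 + j)*j = j*(2 + j))
N(g) = 9 + 1/(28 + g*(2 + g)) (N(g) = 9 + 1/(g*(2 + g) + 28) = 9 + 1/(28 + g*(2 + g)))
N(79) - (19204/D(80) - 16794/19443) = (253 + 9*79*(2 + 79))/(28 + 79*(2 + 79)) - (19204/(80**2) - 16794/19443) = (253 + 9*79*81)/(28 + 79*81) - (19204/6400 - 16794*1/19443) = (253 + 57591)/(28 + 6399) - (19204*(1/6400) - 5598/6481) = 57844/6427 - (4801/1600 - 5598/6481) = (1/6427)*57844 - 1*22158481/10369600 = 57844/6427 - 22158481/10369600 = 457406585013/66645419200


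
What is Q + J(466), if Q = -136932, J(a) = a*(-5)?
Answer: -139262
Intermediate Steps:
J(a) = -5*a
Q + J(466) = -136932 - 5*466 = -136932 - 2330 = -139262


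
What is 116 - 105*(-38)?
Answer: 4106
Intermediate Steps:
116 - 105*(-38) = 116 + 3990 = 4106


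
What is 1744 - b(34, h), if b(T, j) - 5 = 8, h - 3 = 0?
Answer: 1731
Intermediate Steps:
h = 3 (h = 3 + 0 = 3)
b(T, j) = 13 (b(T, j) = 5 + 8 = 13)
1744 - b(34, h) = 1744 - 1*13 = 1744 - 13 = 1731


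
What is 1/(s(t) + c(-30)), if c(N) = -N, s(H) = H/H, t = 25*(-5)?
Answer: 1/31 ≈ 0.032258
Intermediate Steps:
t = -125
s(H) = 1
1/(s(t) + c(-30)) = 1/(1 - 1*(-30)) = 1/(1 + 30) = 1/31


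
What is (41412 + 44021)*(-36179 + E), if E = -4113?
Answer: -3442266436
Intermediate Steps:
(41412 + 44021)*(-36179 + E) = (41412 + 44021)*(-36179 - 4113) = 85433*(-40292) = -3442266436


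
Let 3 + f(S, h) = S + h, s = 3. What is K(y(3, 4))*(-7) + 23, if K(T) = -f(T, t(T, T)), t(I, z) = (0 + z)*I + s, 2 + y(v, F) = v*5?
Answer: 1297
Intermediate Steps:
y(v, F) = -2 + 5*v (y(v, F) = -2 + v*5 = -2 + 5*v)
t(I, z) = 3 + I*z (t(I, z) = (0 + z)*I + 3 = z*I + 3 = I*z + 3 = 3 + I*z)
f(S, h) = -3 + S + h (f(S, h) = -3 + (S + h) = -3 + S + h)
K(T) = -T - T² (K(T) = -(-3 + T + (3 + T*T)) = -(-3 + T + (3 + T²)) = -(T + T²) = -T - T²)
K(y(3, 4))*(-7) + 23 = ((-2 + 5*3)*(-1 - (-2 + 5*3)))*(-7) + 23 = ((-2 + 15)*(-1 - (-2 + 15)))*(-7) + 23 = (13*(-1 - 1*13))*(-7) + 23 = (13*(-1 - 13))*(-7) + 23 = (13*(-14))*(-7) + 23 = -182*(-7) + 23 = 1274 + 23 = 1297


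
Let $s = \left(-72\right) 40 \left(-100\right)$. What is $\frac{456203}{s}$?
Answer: $\frac{456203}{288000} \approx 1.584$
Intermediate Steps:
$s = 288000$ ($s = \left(-2880\right) \left(-100\right) = 288000$)
$\frac{456203}{s} = \frac{456203}{288000}$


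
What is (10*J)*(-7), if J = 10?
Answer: -700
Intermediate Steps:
(10*J)*(-7) = (10*10)*(-7) = 100*(-7) = -700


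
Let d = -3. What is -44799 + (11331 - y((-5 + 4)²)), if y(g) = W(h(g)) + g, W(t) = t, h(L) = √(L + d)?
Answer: -33469 - I*√2 ≈ -33469.0 - 1.4142*I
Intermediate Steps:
h(L) = √(-3 + L) (h(L) = √(L - 3) = √(-3 + L))
y(g) = g + √(-3 + g) (y(g) = √(-3 + g) + g = g + √(-3 + g))
-44799 + (11331 - y((-5 + 4)²)) = -44799 + (11331 - ((-5 + 4)² + √(-3 + (-5 + 4)²))) = -44799 + (11331 - ((-1)² + √(-3 + (-1)²))) = -44799 + (11331 - (1 + √(-3 + 1))) = -44799 + (11331 - (1 + √(-2))) = -44799 + (11331 - (1 + I*√2)) = -44799 + (11331 + (-1 - I*√2)) = -44799 + (11330 - I*√2) = -33469 - I*√2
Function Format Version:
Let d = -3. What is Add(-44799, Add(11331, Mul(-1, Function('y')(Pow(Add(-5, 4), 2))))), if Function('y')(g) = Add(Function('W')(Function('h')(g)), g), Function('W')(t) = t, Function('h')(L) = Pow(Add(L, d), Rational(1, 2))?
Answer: Add(-33469, Mul(-1, I, Pow(2, Rational(1, 2)))) ≈ Add(-33469., Mul(-1.4142, I))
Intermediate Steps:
Function('h')(L) = Pow(Add(-3, L), Rational(1, 2)) (Function('h')(L) = Pow(Add(L, -3), Rational(1, 2)) = Pow(Add(-3, L), Rational(1, 2)))
Function('y')(g) = Add(g, Pow(Add(-3, g), Rational(1, 2))) (Function('y')(g) = Add(Pow(Add(-3, g), Rational(1, 2)), g) = Add(g, Pow(Add(-3, g), Rational(1, 2))))
Add(-44799, Add(11331, Mul(-1, Function('y')(Pow(Add(-5, 4), 2))))) = Add(-44799, Add(11331, Mul(-1, Add(Pow(Add(-5, 4), 2), Pow(Add(-3, Pow(Add(-5, 4), 2)), Rational(1, 2)))))) = Add(-44799, Add(11331, Mul(-1, Add(Pow(-1, 2), Pow(Add(-3, Pow(-1, 2)), Rational(1, 2)))))) = Add(-44799, Add(11331, Mul(-1, Add(1, Pow(Add(-3, 1), Rational(1, 2)))))) = Add(-44799, Add(11331, Mul(-1, Add(1, Pow(-2, Rational(1, 2)))))) = Add(-44799, Add(11331, Mul(-1, Add(1, Mul(I, Pow(2, Rational(1, 2))))))) = Add(-44799, Add(11331, Add(-1, Mul(-1, I, Pow(2, Rational(1, 2)))))) = Add(-44799, Add(11330, Mul(-1, I, Pow(2, Rational(1, 2))))) = Add(-33469, Mul(-1, I, Pow(2, Rational(1, 2))))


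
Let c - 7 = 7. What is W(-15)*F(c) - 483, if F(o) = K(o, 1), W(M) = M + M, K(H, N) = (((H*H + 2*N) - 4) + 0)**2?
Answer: -1129563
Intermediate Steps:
c = 14 (c = 7 + 7 = 14)
K(H, N) = (-4 + H**2 + 2*N)**2 (K(H, N) = (((H**2 + 2*N) - 4) + 0)**2 = ((-4 + H**2 + 2*N) + 0)**2 = (-4 + H**2 + 2*N)**2)
W(M) = 2*M
F(o) = (-2 + o**2)**2 (F(o) = (-4 + o**2 + 2*1)**2 = (-4 + o**2 + 2)**2 = (-2 + o**2)**2)
W(-15)*F(c) - 483 = (2*(-15))*(-2 + 14**2)**2 - 483 = -30*(-2 + 196)**2 - 483 = -30*194**2 - 483 = -30*37636 - 483 = -1129080 - 483 = -1129563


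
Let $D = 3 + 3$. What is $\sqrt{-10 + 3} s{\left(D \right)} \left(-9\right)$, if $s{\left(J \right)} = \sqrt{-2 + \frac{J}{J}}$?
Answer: $9 \sqrt{7} \approx 23.812$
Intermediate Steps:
$D = 6$
$s{\left(J \right)} = i$ ($s{\left(J \right)} = \sqrt{-2 + 1} = \sqrt{-1} = i$)
$\sqrt{-10 + 3} s{\left(D \right)} \left(-9\right) = \sqrt{-10 + 3} i \left(-9\right) = \sqrt{-7} i \left(-9\right) = i \sqrt{7} i \left(-9\right) = - \sqrt{7} \left(-9\right) = 9 \sqrt{7}$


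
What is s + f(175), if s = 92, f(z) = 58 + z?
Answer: 325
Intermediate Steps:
s + f(175) = 92 + (58 + 175) = 92 + 233 = 325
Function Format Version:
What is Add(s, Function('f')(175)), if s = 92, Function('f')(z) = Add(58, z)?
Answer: 325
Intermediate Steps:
Add(s, Function('f')(175)) = Add(92, Add(58, 175)) = Add(92, 233) = 325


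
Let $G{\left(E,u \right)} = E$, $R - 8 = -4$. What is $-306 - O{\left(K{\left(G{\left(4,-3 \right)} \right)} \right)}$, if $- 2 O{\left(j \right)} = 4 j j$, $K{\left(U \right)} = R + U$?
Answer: $-178$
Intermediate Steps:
$R = 4$ ($R = 8 - 4 = 4$)
$K{\left(U \right)} = 4 + U$
$O{\left(j \right)} = - 2 j^{2}$ ($O{\left(j \right)} = - \frac{4 j j}{2} = - \frac{4 j^{2}}{2} = - 2 j^{2}$)
$-306 - O{\left(K{\left(G{\left(4,-3 \right)} \right)} \right)} = -306 - - 2 \left(4 + 4\right)^{2} = -306 - - 2 \cdot 8^{2} = -306 - \left(-2\right) 64 = -306 - -128 = -306 + 128 = -178$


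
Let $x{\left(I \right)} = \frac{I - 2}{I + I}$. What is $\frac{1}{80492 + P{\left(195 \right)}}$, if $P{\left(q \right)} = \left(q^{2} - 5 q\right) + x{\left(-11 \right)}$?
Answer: $\frac{22}{2585937} \approx 8.5076 \cdot 10^{-6}$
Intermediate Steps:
$x{\left(I \right)} = \frac{-2 + I}{2 I}$
$P{\left(q \right)} = \frac{13}{22} + q^{2} - 5 q$ ($P{\left(q \right)} = \left(q^{2} - 5 q\right) + \frac{-2 - 11}{2 \left(-11\right)} = \left(q^{2} - 5 q\right) + \frac{1}{2} \left(- \frac{1}{11}\right) \left(-13\right) = \left(q^{2} - 5 q\right) + \frac{13}{22} = \frac{13}{22} + q^{2} - 5 q$)
$\frac{1}{80492 + P{\left(195 \right)}} = \frac{1}{80492 + \left(\frac{13}{22} + 195^{2} - 975\right)} = \frac{1}{80492 + \left(\frac{13}{22} + 38025 - 975\right)} = \frac{1}{80492 + \frac{815113}{22}} = \frac{1}{\frac{2585937}{22}} = \frac{22}{2585937}$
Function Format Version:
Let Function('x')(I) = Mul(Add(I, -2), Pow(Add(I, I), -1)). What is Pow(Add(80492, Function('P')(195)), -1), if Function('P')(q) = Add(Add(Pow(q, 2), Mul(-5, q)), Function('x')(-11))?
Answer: Rational(22, 2585937) ≈ 8.5076e-6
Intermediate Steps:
Function('x')(I) = Mul(Rational(1, 2), Pow(I, -1), Add(-2, I)) (Function('x')(I) = Mul(Add(-2, I), Pow(Mul(2, I), -1)) = Mul(Add(-2, I), Mul(Rational(1, 2), Pow(I, -1))) = Mul(Rational(1, 2), Pow(I, -1), Add(-2, I)))
Function('P')(q) = Add(Rational(13, 22), Pow(q, 2), Mul(-5, q)) (Function('P')(q) = Add(Add(Pow(q, 2), Mul(-5, q)), Mul(Rational(1, 2), Pow(-11, -1), Add(-2, -11))) = Add(Add(Pow(q, 2), Mul(-5, q)), Mul(Rational(1, 2), Rational(-1, 11), -13)) = Add(Add(Pow(q, 2), Mul(-5, q)), Rational(13, 22)) = Add(Rational(13, 22), Pow(q, 2), Mul(-5, q)))
Pow(Add(80492, Function('P')(195)), -1) = Pow(Add(80492, Add(Rational(13, 22), Pow(195, 2), Mul(-5, 195))), -1) = Pow(Add(80492, Add(Rational(13, 22), 38025, -975)), -1) = Pow(Add(80492, Rational(815113, 22)), -1) = Pow(Rational(2585937, 22), -1) = Rational(22, 2585937)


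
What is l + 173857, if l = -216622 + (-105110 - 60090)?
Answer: -207965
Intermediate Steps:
l = -381822 (l = -216622 - 165200 = -381822)
l + 173857 = -381822 + 173857 = -207965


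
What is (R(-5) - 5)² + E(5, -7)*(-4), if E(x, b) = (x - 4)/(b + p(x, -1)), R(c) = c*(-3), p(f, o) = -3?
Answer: 502/5 ≈ 100.40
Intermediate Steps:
R(c) = -3*c
E(x, b) = (-4 + x)/(-3 + b) (E(x, b) = (x - 4)/(b - 3) = (-4 + x)/(-3 + b))
(R(-5) - 5)² + E(5, -7)*(-4) = (-3*(-5) - 5)² + ((-4 + 5)/(-3 - 7))*(-4) = (15 - 5)² + (1/(-10))*(-4) = 10² - ⅒*1*(-4) = 100 - ⅒*(-4) = 100 + ⅖ = 502/5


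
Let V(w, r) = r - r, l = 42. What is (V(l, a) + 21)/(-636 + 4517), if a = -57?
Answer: 21/3881 ≈ 0.0054110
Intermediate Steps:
V(w, r) = 0
(V(l, a) + 21)/(-636 + 4517) = (0 + 21)/(-636 + 4517) = 21/3881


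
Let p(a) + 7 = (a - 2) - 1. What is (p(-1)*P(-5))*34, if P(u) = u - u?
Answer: 0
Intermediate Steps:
p(a) = -10 + a (p(a) = -7 + ((a - 2) - 1) = -7 + ((-2 + a) - 1) = -7 + (-3 + a) = -10 + a)
P(u) = 0
(p(-1)*P(-5))*34 = ((-10 - 1)*0)*34 = -11*0*34 = 0*34 = 0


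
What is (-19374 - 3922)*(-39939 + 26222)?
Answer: 319551232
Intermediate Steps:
(-19374 - 3922)*(-39939 + 26222) = -23296*(-13717) = 319551232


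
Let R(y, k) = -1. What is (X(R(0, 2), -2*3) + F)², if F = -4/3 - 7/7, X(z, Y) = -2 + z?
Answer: 256/9 ≈ 28.444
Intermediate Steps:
F = -7/3 (F = -4*⅓ - 7*⅐ = -4/3 - 1 = -7/3 ≈ -2.3333)
(X(R(0, 2), -2*3) + F)² = ((-2 - 1) - 7/3)² = (-3 - 7/3)² = (-16/3)² = 256/9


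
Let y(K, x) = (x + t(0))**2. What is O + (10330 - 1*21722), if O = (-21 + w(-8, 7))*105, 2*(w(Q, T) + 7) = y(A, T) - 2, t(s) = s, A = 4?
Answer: -23729/2 ≈ -11865.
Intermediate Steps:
y(K, x) = x**2 (y(K, x) = (x + 0)**2 = x**2)
w(Q, T) = -8 + T**2/2 (w(Q, T) = -7 + (T**2 - 2)/2 = -7 + (-2 + T**2)/2 = -7 + (-1 + T**2/2) = -8 + T**2/2)
O = -945/2 (O = (-21 + (-8 + (1/2)*7**2))*105 = (-21 + (-8 + (1/2)*49))*105 = (-21 + (-8 + 49/2))*105 = (-21 + 33/2)*105 = -9/2*105 = -945/2 ≈ -472.50)
O + (10330 - 1*21722) = -945/2 + (10330 - 1*21722) = -945/2 + (10330 - 21722) = -945/2 - 11392 = -23729/2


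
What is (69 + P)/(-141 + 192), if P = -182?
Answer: -113/51 ≈ -2.2157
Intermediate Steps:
(69 + P)/(-141 + 192) = (69 - 182)/(-141 + 192) = -113/51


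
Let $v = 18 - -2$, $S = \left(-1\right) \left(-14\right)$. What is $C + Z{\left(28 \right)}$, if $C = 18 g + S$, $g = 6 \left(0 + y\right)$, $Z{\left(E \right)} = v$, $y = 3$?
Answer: $358$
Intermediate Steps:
$S = 14$
$v = 20$ ($v = 18 + 2 = 20$)
$Z{\left(E \right)} = 20$
$g = 18$ ($g = 6 \left(0 + 3\right) = 6 \cdot 3 = 18$)
$C = 338$ ($C = 18 \cdot 18 + 14 = 324 + 14 = 338$)
$C + Z{\left(28 \right)} = 338 + 20 = 358$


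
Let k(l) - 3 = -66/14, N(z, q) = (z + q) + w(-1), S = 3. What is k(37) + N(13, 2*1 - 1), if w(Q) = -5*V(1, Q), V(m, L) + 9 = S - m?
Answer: 331/7 ≈ 47.286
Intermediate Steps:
V(m, L) = -6 - m (V(m, L) = -9 + (3 - m) = -6 - m)
w(Q) = 35 (w(Q) = -5*(-6 - 1*1) = -5*(-6 - 1) = -5*(-7) = 35)
N(z, q) = 35 + q + z (N(z, q) = (z + q) + 35 = (q + z) + 35 = 35 + q + z)
k(l) = -12/7 (k(l) = 3 - 66/14 = 3 - 66*1/14 = 3 - 33/7 = -12/7)
k(37) + N(13, 2*1 - 1) = -12/7 + (35 + (2*1 - 1) + 13) = -12/7 + (35 + (2 - 1) + 13) = -12/7 + (35 + 1 + 13) = -12/7 + 49 = 331/7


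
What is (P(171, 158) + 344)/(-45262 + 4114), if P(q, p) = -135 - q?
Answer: -19/20574 ≈ -0.00092350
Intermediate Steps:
(P(171, 158) + 344)/(-45262 + 4114) = ((-135 - 1*171) + 344)/(-45262 + 4114) = ((-135 - 171) + 344)/(-41148) = (-306 + 344)*(-1/41148) = 38*(-1/41148) = -19/20574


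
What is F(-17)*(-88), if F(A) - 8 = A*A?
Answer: -26136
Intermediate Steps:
F(A) = 8 + A**2 (F(A) = 8 + A*A = 8 + A**2)
F(-17)*(-88) = (8 + (-17)**2)*(-88) = (8 + 289)*(-88) = 297*(-88) = -26136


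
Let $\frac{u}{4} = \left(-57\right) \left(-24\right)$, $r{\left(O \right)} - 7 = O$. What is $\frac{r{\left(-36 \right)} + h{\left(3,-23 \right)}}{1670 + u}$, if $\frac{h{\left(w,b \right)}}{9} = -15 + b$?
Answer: $- \frac{371}{7142} \approx -0.051946$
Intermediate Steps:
$h{\left(w,b \right)} = -135 + 9 b$ ($h{\left(w,b \right)} = 9 \left(-15 + b\right) = -135 + 9 b$)
$r{\left(O \right)} = 7 + O$
$u = 5472$ ($u = 4 \left(\left(-57\right) \left(-24\right)\right) = 4 \cdot 1368 = 5472$)
$\frac{r{\left(-36 \right)} + h{\left(3,-23 \right)}}{1670 + u} = \frac{\left(7 - 36\right) + \left(-135 + 9 \left(-23\right)\right)}{1670 + 5472} = \frac{-29 - 342}{7142} = \left(-29 - 342\right) \frac{1}{7142} = \left(-371\right) \frac{1}{7142} = - \frac{371}{7142}$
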